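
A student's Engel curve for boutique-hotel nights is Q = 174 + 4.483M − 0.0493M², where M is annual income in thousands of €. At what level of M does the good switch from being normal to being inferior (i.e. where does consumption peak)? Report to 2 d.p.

45.47

dQ/dM = 4.483 − 0.0986M.
The good is inferior where dQ/dM < 0. Setting dQ/dM = 0 gives M = 4.483 / 0.0986 = 45.47.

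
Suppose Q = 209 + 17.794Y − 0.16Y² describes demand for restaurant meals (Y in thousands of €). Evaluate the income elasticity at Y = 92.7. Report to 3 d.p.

-2.275

At Y = 92.7: Q = 483.5774.
dQ/dY = 17.794 − 0.32Y = -11.87000.
η = (dQ/dY)·(Y/Q) = -11.87000 × (92.7/483.5774) = -2.275.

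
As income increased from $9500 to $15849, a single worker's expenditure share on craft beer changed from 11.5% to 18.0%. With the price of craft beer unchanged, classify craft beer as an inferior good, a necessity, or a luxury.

luxury

The budget share rises as income rises, so η > 1.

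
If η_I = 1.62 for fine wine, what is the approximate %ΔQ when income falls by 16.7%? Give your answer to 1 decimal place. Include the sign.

%ΔQ ≈ η × %ΔI = 1.62 × (-16.7%) = -27.1%.

-27.1%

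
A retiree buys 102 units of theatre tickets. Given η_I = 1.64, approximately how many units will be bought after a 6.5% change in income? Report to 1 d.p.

112.9

%ΔQ ≈ η × %ΔI = 1.64 × 6.5% = 10.66%.
New Q ≈ 102 × (1 + 0.1066) = 112.9.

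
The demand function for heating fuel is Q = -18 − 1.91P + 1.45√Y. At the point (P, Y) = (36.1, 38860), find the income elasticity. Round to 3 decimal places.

At P = 36.1, Y = 38860: Q = 198.887.
Holding P constant, ∂Q/∂Y = 1.45/(2√Y) = 0.00367779.
η_Y = (∂Q/∂Y)·(Y/Q) = 0.00367779 × (38860/198.887) = 0.719.

0.719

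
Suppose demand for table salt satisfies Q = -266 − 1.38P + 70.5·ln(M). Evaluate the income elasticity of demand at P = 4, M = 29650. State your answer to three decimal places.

At P = 4, M = 29650: Q = 454.434.
Holding P constant, ∂Q/∂M = 70.5/M = 0.00237774.
η_M = (∂Q/∂M)·(M/Q) = 0.00237774 × (29650/454.434) = 0.155.

0.155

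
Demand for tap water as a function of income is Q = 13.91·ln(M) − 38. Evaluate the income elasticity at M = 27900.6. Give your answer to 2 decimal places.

0.13

At M = 27900.6: Q = 104.388.
dQ/dM = 13.91/M = 0.000498556 at this income.
η = (dQ/dM)·(M/Q) = 0.000498556 × (27900.6/104.388) = 0.13.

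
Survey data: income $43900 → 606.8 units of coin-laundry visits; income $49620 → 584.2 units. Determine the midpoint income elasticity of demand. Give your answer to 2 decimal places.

ΔQ = 584.2 − 606.8 = -22.6; midpoint Q̄ = (606.8 + 584.2)/2 = 595.5.
ΔI = 49620 − 43900 = 5720; midpoint Ī = (43900 + 49620)/2 = 46760.
η = (ΔQ/Q̄) ÷ (ΔI/Ī) = (-22.6/595.5) ÷ (5720/46760) = -0.31.

-0.31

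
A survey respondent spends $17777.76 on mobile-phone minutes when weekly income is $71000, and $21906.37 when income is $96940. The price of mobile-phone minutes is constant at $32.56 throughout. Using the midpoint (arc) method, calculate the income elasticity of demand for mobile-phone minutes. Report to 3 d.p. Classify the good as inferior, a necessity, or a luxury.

0.674 (necessity)

With a constant price, Q₁ = 17777.76/32.56 = 546.000 and Q₂ = 21906.37/32.56 = 672.800 (equivalently, work directly with expenditure since P cancels).
Midpoint %ΔQ = (21906.37 − 17777.76)/19842.06 = 0.20807; midpoint %ΔI = (96940 − 71000)/83970 = 0.30892.
η = 0.20807 / 0.30892 = 0.674.
0 < η < 1 ⇒ necessity.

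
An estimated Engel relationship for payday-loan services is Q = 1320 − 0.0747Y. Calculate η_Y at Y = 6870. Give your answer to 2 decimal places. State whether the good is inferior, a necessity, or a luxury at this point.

At Y = 6870: Q = 806.811.
dQ/dY = −0.0747.
η = (dQ/dY)·(Y/Q) = -0.0747 × (6870/806.811) = -0.64.
Since η < 0, the good is an inferior good.

-0.64 (inferior good)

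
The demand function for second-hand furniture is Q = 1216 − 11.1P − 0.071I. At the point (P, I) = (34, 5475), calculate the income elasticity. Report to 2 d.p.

At P = 34, I = 5475: Q = 449.875.
Holding P constant, ∂Q/∂I = −0.071.
η_I = (∂Q/∂I)·(I/Q) = -0.071 × (5475/449.875) = -0.86.

-0.86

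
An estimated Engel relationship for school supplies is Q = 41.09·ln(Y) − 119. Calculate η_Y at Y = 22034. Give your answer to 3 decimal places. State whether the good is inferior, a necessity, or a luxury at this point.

At Y = 22034: Q = 291.914.
dQ/dY = 41.09/Y = 0.00186485 at this income.
η = (dQ/dY)·(Y/Q) = 0.00186485 × (22034/291.914) = 0.141.
Since 0 < η < 1, the good is a necessity.

0.141 (necessity)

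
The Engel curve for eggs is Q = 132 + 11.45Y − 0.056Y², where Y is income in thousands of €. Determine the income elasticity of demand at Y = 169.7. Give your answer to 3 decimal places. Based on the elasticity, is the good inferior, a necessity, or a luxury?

-2.773 (inferior good)

At Y = 169.7: Q = 462.3720.
dQ/dY = 11.45 − 0.112Y = -7.55640.
η = (dQ/dY)·(Y/Q) = -7.55640 × (169.7/462.3720) = -2.773.
η < 0 ⇒ inferior good.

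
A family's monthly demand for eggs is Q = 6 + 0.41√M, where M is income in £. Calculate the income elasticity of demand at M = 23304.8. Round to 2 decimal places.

At M = 23304.8: Q = 68.590.
dQ/dM = 0.41/(2√M) = 0.00134286 at this income.
η = (dQ/dM)·(M/Q) = 0.00134286 × (23304.8/68.590) = 0.46.

0.46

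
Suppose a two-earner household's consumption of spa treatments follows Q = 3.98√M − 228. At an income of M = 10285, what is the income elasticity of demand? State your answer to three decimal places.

1.149

At M = 10285: Q = 175.632.
dQ/dM = 3.98/(2√M) = 0.0196223 at this income.
η = (dQ/dM)·(M/Q) = 0.0196223 × (10285/175.632) = 1.149.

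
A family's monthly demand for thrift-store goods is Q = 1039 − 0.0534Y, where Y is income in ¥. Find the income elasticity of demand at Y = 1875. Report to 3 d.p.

-0.107

At Y = 1875: Q = 938.875.
dQ/dY = −0.0534.
η = (dQ/dY)·(Y/Q) = -0.0534 × (1875/938.875) = -0.107.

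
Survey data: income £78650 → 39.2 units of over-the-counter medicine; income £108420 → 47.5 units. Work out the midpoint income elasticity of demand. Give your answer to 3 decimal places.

0.602

ΔQ = 47.5 − 39.2 = 8.3; midpoint Q̄ = (39.2 + 47.5)/2 = 43.35.
ΔI = 108420 − 78650 = 29770; midpoint Ī = (78650 + 108420)/2 = 93535.
η = (ΔQ/Q̄) ÷ (ΔI/Ī) = (8.3/43.35) ÷ (29770/93535) = 0.602.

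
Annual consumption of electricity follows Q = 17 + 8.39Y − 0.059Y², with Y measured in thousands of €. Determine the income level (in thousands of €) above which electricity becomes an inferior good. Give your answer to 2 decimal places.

dQ/dY = 8.39 − 0.118Y.
The good is inferior where dQ/dY < 0. Setting dQ/dY = 0 gives Y = 8.39 / 0.118 = 71.10.

71.10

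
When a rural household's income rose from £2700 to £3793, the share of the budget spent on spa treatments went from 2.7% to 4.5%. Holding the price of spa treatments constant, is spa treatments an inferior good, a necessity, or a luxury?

luxury

The budget share rises as income rises, so η > 1.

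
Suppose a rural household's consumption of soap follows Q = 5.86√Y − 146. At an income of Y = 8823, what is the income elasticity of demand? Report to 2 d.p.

0.68

At Y = 8823: Q = 404.435.
dQ/dY = 5.86/(2√Y) = 0.0311932 at this income.
η = (dQ/dY)·(Y/Q) = 0.0311932 × (8823/404.435) = 0.68.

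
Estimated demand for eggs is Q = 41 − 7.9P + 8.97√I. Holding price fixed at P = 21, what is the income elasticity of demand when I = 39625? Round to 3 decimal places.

0.538

At P = 21, I = 39625: Q = 1660.671.
Holding P constant, ∂Q/∂I = 8.97/(2√I) = 0.0225309.
η_I = (∂Q/∂I)·(I/Q) = 0.0225309 × (39625/1660.671) = 0.538.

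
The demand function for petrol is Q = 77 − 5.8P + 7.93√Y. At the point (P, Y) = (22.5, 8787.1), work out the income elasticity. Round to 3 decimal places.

At P = 22.5, Y = 8787.1: Q = 689.854.
Holding P constant, ∂Q/∂Y = 7.93/(2√Y) = 0.0422981.
η_Y = (∂Q/∂Y)·(Y/Q) = 0.0422981 × (8787.1/689.854) = 0.539.

0.539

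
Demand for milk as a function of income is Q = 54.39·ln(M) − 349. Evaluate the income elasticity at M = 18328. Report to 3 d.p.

At M = 18328: Q = 184.902.
dQ/dM = 54.39/M = 0.00296759 at this income.
η = (dQ/dM)·(M/Q) = 0.00296759 × (18328/184.902) = 0.294.

0.294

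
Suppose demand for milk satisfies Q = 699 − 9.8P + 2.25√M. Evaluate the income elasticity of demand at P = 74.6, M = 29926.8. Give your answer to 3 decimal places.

0.545

At P = 74.6, M = 29926.8: Q = 357.156.
Holding P constant, ∂Q/∂M = 2.25/(2√M) = 0.00650313.
η_M = (∂Q/∂M)·(M/Q) = 0.00650313 × (29926.8/357.156) = 0.545.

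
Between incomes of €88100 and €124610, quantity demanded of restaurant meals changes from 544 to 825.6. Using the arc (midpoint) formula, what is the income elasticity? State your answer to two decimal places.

ΔQ = 825.6 − 544 = 281.6; midpoint Q̄ = (544 + 825.6)/2 = 684.8.
ΔI = 124610 − 88100 = 36510; midpoint Ī = (88100 + 124610)/2 = 106355.
η = (ΔQ/Q̄) ÷ (ΔI/Ī) = (281.6/684.8) ÷ (36510/106355) = 1.20.

1.20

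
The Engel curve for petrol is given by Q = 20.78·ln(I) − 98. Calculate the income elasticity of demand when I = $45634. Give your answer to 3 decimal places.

0.166

At I = 45634: Q = 124.936.
dQ/dI = 20.78/I = 0.000455362 at this income.
η = (dQ/dI)·(I/Q) = 0.000455362 × (45634/124.936) = 0.166.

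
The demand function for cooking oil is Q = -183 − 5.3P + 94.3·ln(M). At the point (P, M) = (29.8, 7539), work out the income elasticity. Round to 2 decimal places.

At P = 29.8, M = 7539: Q = 500.956.
Holding P constant, ∂Q/∂M = 94.3/M = 0.0125083.
η_M = (∂Q/∂M)·(M/Q) = 0.0125083 × (7539/500.956) = 0.19.

0.19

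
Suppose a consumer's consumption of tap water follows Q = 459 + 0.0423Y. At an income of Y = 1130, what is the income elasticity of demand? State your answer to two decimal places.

At Y = 1130: Q = 506.799.
dQ/dY = 0.0423.
η = (dQ/dY)·(Y/Q) = 0.0423 × (1130/506.799) = 0.09.

0.09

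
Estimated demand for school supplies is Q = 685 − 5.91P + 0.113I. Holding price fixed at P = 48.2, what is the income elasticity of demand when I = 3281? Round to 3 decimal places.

0.481

At P = 48.2, I = 3281: Q = 770.891.
Holding P constant, ∂Q/∂I = 0.113.
η_I = (∂Q/∂I)·(I/Q) = 0.113 × (3281/770.891) = 0.481.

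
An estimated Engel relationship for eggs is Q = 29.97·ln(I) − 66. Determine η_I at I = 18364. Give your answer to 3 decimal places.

At I = 18364: Q = 228.250.
dQ/dI = 29.97/I = 0.001632 at this income.
η = (dQ/dI)·(I/Q) = 0.001632 × (18364/228.250) = 0.131.

0.131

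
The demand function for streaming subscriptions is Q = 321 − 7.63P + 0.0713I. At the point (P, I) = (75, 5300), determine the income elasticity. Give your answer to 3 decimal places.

2.984

At P = 75, I = 5300: Q = 126.640.
Holding P constant, ∂Q/∂I = 0.0713.
η_I = (∂Q/∂I)·(I/Q) = 0.0713 × (5300/126.640) = 2.984.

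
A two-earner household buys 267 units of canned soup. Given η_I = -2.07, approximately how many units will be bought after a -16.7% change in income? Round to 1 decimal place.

%ΔQ ≈ η × %ΔI = -2.07 × (-16.7%) = 34.569%.
New Q ≈ 267 × (1 + 0.34569) = 359.3.

359.3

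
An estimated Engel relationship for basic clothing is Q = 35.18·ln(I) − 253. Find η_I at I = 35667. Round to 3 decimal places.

0.304

At I = 35667: Q = 115.756.
dQ/dI = 35.18/I = 0.000986346 at this income.
η = (dQ/dI)·(I/Q) = 0.000986346 × (35667/115.756) = 0.304.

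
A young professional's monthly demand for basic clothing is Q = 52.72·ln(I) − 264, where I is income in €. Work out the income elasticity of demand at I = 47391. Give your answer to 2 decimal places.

At I = 47391: Q = 303.593.
dQ/dI = 52.72/I = 0.00111245 at this income.
η = (dQ/dI)·(I/Q) = 0.00111245 × (47391/303.593) = 0.17.

0.17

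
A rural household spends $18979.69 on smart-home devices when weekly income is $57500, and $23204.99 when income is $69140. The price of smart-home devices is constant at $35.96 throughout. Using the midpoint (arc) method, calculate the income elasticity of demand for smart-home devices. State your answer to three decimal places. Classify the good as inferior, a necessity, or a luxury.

1.090 (luxury)

With a constant price, Q₁ = 18979.69/35.96 = 527.800 and Q₂ = 23204.99/35.96 = 645.300 (equivalently, work directly with expenditure since P cancels).
Midpoint %ΔQ = (23204.99 − 18979.69)/21092.34 = 0.20032; midpoint %ΔI = (69140 − 57500)/63320 = 0.18383.
η = 0.20032 / 0.18383 = 1.090.
η > 1 ⇒ luxury.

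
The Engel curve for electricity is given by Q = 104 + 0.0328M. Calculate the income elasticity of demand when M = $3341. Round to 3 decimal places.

At M = 3341: Q = 213.585.
dQ/dM = 0.0328.
η = (dQ/dM)·(M/Q) = 0.0328 × (3341/213.585) = 0.513.

0.513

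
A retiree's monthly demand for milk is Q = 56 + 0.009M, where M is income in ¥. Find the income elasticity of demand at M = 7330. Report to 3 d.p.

0.541

At M = 7330: Q = 121.970.
dQ/dM = 0.009.
η = (dQ/dM)·(M/Q) = 0.009 × (7330/121.970) = 0.541.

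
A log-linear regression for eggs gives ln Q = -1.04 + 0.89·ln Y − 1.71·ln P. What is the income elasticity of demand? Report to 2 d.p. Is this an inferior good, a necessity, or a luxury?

In a log-linear demand, the coefficient on ln Y is the income elasticity.
So η = 0.89.
0 < η < 1 ⇒ necessity.

0.89 (necessity)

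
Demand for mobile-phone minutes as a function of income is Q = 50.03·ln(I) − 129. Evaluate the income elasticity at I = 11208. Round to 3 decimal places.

0.148

At I = 11208: Q = 337.499.
dQ/dI = 50.03/I = 0.00446378 at this income.
η = (dQ/dI)·(I/Q) = 0.00446378 × (11208/337.499) = 0.148.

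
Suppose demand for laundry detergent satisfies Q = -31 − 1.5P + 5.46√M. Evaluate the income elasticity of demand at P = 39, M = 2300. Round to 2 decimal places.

0.76

At P = 39, M = 2300: Q = 172.352.
Holding P constant, ∂Q/∂M = 5.46/(2√M) = 0.0569244.
η_M = (∂Q/∂M)·(M/Q) = 0.0569244 × (2300/172.352) = 0.76.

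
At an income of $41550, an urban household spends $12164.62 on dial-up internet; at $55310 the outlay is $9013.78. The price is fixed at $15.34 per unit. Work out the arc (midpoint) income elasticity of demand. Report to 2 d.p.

-1.05

With a constant price, Q₁ = 12164.62/15.34 = 793.000 and Q₂ = 9013.78/15.34 = 587.600 (equivalently, work directly with expenditure since P cancels).
Midpoint %ΔQ = (9013.78 − 12164.62)/10589.20 = -0.29755; midpoint %ΔI = (55310 − 41550)/48430 = 0.28412.
η = -0.29755 / 0.28412 = -1.05.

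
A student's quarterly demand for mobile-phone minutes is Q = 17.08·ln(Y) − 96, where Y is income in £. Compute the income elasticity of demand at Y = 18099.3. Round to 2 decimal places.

At Y = 18099.3: Q = 71.446.
dQ/dY = 17.08/Y = 0.000943683 at this income.
η = (dQ/dY)·(Y/Q) = 0.000943683 × (18099.3/71.446) = 0.24.

0.24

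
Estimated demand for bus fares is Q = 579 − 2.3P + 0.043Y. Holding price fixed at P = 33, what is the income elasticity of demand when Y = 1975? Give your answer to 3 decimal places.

At P = 33, Y = 1975: Q = 588.025.
Holding P constant, ∂Q/∂Y = 0.043.
η_Y = (∂Q/∂Y)·(Y/Q) = 0.043 × (1975/588.025) = 0.144.

0.144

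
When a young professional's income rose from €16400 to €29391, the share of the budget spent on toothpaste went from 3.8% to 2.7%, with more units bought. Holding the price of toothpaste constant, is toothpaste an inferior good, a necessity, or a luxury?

Quantity rises but the budget share falls as income rises, so 0 < η < 1.

necessity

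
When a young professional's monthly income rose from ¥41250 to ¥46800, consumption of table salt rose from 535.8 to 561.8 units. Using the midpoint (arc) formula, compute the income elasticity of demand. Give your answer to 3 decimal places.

ΔQ = 561.8 − 535.8 = 26; midpoint Q̄ = (535.8 + 561.8)/2 = 548.8.
ΔI = 46800 − 41250 = 5550; midpoint Ī = (41250 + 46800)/2 = 44025.
η = (ΔQ/Q̄) ÷ (ΔI/Ī) = (26/548.8) ÷ (5550/44025) = 0.376.

0.376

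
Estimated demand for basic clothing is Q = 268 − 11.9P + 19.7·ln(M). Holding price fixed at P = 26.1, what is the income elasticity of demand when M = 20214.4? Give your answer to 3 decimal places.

At P = 26.1, M = 20214.4: Q = 152.719.
Holding P constant, ∂Q/∂M = 19.7/M = 0.000974553.
η_M = (∂Q/∂M)·(M/Q) = 0.000974553 × (20214.4/152.719) = 0.129.

0.129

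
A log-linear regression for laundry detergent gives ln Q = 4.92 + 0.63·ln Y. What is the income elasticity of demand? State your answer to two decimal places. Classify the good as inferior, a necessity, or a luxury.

In a log-linear demand, the coefficient on ln Y is the income elasticity.
So η = 0.63.
0 < η < 1 ⇒ necessity.

0.63 (necessity)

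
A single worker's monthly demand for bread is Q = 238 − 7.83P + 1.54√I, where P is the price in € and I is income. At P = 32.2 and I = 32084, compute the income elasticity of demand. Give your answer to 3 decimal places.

0.527

At P = 32.2, I = 32084: Q = 261.719.
Holding P constant, ∂Q/∂I = 1.54/(2√I) = 0.00429879.
η_I = (∂Q/∂I)·(I/Q) = 0.00429879 × (32084/261.719) = 0.527.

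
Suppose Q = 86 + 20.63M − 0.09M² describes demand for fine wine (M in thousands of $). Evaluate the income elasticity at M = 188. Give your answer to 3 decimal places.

-3.170

At M = 188: Q = 783.4800.
dQ/dM = 20.63 − 0.18M = -13.21000.
η = (dQ/dM)·(M/Q) = -13.21000 × (188/783.4800) = -3.170.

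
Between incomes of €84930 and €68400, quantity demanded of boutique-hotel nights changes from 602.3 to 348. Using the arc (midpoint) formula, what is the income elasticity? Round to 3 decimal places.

ΔQ = 348 − 602.3 = -254.3; midpoint Q̄ = (602.3 + 348)/2 = 475.15.
ΔI = 68400 − 84930 = -16530; midpoint Ī = (84930 + 68400)/2 = 76665.
η = (ΔQ/Q̄) ÷ (ΔI/Ī) = (-254.3/475.15) ÷ (-16530/76665) = 2.482.

2.482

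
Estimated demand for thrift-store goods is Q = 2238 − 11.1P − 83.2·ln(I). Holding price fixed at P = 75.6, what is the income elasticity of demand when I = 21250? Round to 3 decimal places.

At P = 75.6, I = 21250: Q = 569.826.
Holding P constant, ∂Q/∂I = -83.2/I = -0.00391529.
η_I = (∂Q/∂I)·(I/Q) = -0.00391529 × (21250/569.826) = -0.146.

-0.146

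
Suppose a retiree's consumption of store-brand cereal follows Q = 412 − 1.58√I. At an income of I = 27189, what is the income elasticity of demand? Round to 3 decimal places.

-0.860

At I = 27189: Q = 151.472.
dQ/dI = -1.58/(2√I) = -0.00479105 at this income.
η = (dQ/dI)·(I/Q) = -0.00479105 × (27189/151.472) = -0.860.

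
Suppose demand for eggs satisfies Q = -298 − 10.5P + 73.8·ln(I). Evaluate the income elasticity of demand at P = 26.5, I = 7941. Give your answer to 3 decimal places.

At P = 26.5, I = 7941: Q = 86.459.
Holding P constant, ∂Q/∂I = 73.8/I = 0.00929354.
η_I = (∂Q/∂I)·(I/Q) = 0.00929354 × (7941/86.459) = 0.854.

0.854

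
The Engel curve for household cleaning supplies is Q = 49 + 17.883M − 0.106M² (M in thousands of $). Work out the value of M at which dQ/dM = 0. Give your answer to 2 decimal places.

84.35

dQ/dM = 17.883 − 0.212M.
The good is inferior where dQ/dM < 0. Setting dQ/dM = 0 gives M = 17.883 / 0.212 = 84.35.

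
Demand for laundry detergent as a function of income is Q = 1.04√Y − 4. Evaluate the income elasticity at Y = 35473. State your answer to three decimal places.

At Y = 35473: Q = 191.876.
dQ/dY = 1.04/(2√Y) = 0.00276092 at this income.
η = (dQ/dY)·(Y/Q) = 0.00276092 × (35473/191.876) = 0.510.

0.510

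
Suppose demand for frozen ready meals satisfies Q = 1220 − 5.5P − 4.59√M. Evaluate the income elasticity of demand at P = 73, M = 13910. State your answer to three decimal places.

-0.977

At P = 73, M = 13910: Q = 277.152.
Holding P constant, ∂Q/∂M = -4.59/(2√M) = -0.0194589.
η_M = (∂Q/∂M)·(M/Q) = -0.0194589 × (13910/277.152) = -0.977.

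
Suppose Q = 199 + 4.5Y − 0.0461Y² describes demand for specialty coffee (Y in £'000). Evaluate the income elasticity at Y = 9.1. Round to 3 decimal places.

At Y = 9.1: Q = 236.1325.
dQ/dY = 4.5 − 0.0922Y = 3.66098.
η = (dQ/dY)·(Y/Q) = 3.66098 × (9.1/236.1325) = 0.141.

0.141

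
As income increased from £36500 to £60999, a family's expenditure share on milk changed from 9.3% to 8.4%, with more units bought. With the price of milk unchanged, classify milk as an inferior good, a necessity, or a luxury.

Quantity rises but the budget share falls as income rises, so 0 < η < 1.

necessity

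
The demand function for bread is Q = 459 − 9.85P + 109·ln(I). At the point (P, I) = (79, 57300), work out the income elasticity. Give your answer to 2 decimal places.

0.12

At P = 79, I = 57300: Q = 875.060.
Holding P constant, ∂Q/∂I = 109/I = 0.00190227.
η_I = (∂Q/∂I)·(I/Q) = 0.00190227 × (57300/875.060) = 0.12.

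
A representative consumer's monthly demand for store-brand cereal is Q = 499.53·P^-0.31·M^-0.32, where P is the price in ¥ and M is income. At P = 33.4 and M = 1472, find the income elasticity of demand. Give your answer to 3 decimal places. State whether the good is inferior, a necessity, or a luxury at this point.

For a multiplicative demand Q = A·P^α·M^β, the income elasticity is β everywhere.
Here β = -0.32, so η = -0.320.
Since η < 0, this is an inferior good.

-0.320 (inferior good)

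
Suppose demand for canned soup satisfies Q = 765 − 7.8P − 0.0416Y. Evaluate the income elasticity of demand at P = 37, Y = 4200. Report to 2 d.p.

-0.58

At P = 37, Y = 4200: Q = 301.680.
Holding P constant, ∂Q/∂Y = −0.0416.
η_Y = (∂Q/∂Y)·(Y/Q) = -0.0416 × (4200/301.680) = -0.58.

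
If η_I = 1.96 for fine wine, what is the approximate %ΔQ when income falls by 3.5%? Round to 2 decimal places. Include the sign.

-6.86%

%ΔQ ≈ η × %ΔI = 1.96 × (-3.5%) = -6.86%.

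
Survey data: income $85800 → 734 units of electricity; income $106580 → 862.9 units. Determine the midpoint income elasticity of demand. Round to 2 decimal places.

0.75

ΔQ = 862.9 − 734 = 128.9; midpoint Q̄ = (734 + 862.9)/2 = 798.45.
ΔI = 106580 − 85800 = 20780; midpoint Ī = (85800 + 106580)/2 = 96190.
η = (ΔQ/Q̄) ÷ (ΔI/Ī) = (128.9/798.45) ÷ (20780/96190) = 0.75.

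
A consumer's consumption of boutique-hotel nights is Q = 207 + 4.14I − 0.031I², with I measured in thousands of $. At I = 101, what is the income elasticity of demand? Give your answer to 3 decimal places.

At I = 101: Q = 308.9090.
dQ/dI = 4.14 − 0.062I = -2.12200.
η = (dQ/dI)·(I/Q) = -2.12200 × (101/308.9090) = -0.694.

-0.694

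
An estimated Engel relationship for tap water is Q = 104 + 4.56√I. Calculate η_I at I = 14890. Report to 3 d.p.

At I = 14890: Q = 660.432.
dQ/dI = 4.56/(2√I) = 0.0186848 at this income.
η = (dQ/dI)·(I/Q) = 0.0186848 × (14890/660.432) = 0.421.

0.421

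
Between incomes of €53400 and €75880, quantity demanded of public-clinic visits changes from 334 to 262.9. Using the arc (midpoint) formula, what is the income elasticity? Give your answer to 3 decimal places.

-0.685

ΔQ = 262.9 − 334 = -71.1; midpoint Q̄ = (334 + 262.9)/2 = 298.45.
ΔI = 75880 − 53400 = 22480; midpoint Ī = (53400 + 75880)/2 = 64640.
η = (ΔQ/Q̄) ÷ (ΔI/Ī) = (-71.1/298.45) ÷ (22480/64640) = -0.685.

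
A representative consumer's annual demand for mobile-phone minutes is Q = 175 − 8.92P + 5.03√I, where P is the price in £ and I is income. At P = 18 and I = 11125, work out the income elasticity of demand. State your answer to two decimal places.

0.49

At P = 18, I = 11125: Q = 544.980.
Holding P constant, ∂Q/∂I = 5.03/(2√I) = 0.0238445.
η_I = (∂Q/∂I)·(I/Q) = 0.0238445 × (11125/544.980) = 0.49.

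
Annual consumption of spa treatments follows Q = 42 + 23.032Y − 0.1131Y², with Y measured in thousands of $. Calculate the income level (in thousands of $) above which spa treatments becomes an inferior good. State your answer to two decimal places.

dQ/dY = 23.032 − 0.2262Y.
The good is inferior where dQ/dY < 0. Setting dQ/dY = 0 gives Y = 23.032 / 0.2262 = 101.82.

101.82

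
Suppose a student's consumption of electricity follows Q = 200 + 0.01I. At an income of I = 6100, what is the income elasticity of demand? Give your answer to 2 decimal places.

At I = 6100: Q = 261.000.
dQ/dI = 0.01.
η = (dQ/dI)·(I/Q) = 0.01 × (6100/261.000) = 0.23.

0.23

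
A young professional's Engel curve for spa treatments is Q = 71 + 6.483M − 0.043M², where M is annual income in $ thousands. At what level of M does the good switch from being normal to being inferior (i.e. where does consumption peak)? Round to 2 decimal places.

dQ/dM = 6.483 − 0.086M.
The good is inferior where dQ/dM < 0. Setting dQ/dM = 0 gives M = 6.483 / 0.086 = 75.38.

75.38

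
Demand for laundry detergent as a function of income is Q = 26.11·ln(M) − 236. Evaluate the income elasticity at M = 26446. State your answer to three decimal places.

At M = 26446: Q = 29.874.
dQ/dM = 26.11/M = 0.000987295 at this income.
η = (dQ/dM)·(M/Q) = 0.000987295 × (26446/29.874) = 0.874.

0.874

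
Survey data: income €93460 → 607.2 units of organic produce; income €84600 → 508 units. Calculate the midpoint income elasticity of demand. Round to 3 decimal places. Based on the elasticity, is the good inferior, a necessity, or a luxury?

ΔQ = 508 − 607.2 = -99.2; midpoint Q̄ = (607.2 + 508)/2 = 557.6.
ΔI = 84600 − 93460 = -8860; midpoint Ī = (93460 + 84600)/2 = 89030.
η = (ΔQ/Q̄) ÷ (ΔI/Ī) = (-99.2/557.6) ÷ (-8860/89030) = 1.788.
η > 1 ⇒ luxury.

1.788 (luxury)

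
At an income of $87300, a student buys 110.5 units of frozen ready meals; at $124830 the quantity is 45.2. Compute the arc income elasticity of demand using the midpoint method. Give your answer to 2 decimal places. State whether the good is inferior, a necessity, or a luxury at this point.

-2.37 (inferior good)

ΔQ = 45.2 − 110.5 = -65.3; midpoint Q̄ = (110.5 + 45.2)/2 = 77.85.
ΔI = 124830 − 87300 = 37530; midpoint Ī = (87300 + 124830)/2 = 106065.
η = (ΔQ/Q̄) ÷ (ΔI/Ī) = (-65.3/77.85) ÷ (37530/106065) = -2.37.
η < 0 ⇒ inferior good.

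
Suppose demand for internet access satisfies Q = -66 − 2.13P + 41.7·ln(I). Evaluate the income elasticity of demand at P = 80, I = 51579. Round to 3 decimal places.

0.193

At P = 80, I = 51579: Q = 216.081.
Holding P constant, ∂Q/∂I = 41.7/I = 0.000808469.
η_I = (∂Q/∂I)·(I/Q) = 0.000808469 × (51579/216.081) = 0.193.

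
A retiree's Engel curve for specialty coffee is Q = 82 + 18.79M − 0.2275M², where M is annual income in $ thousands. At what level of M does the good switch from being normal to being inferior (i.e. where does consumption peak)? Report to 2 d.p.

41.30

dQ/dM = 18.79 − 0.455M.
The good is inferior where dQ/dM < 0. Setting dQ/dM = 0 gives M = 18.79 / 0.455 = 41.30.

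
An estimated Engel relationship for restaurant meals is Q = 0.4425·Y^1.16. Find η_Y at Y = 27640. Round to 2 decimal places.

1.16

For Q = A·Y^β the income elasticity is constant and equal to β.
Here β = 1.16, so η = 1.16.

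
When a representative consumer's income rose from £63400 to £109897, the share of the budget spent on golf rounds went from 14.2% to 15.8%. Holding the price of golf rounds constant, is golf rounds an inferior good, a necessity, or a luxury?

The budget share rises as income rises, so η > 1.

luxury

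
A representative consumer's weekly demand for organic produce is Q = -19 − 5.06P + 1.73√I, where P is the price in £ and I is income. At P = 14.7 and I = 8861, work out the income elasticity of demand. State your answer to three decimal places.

At P = 14.7, I = 8861: Q = 69.468.
Holding P constant, ∂Q/∂I = 1.73/(2√I) = 0.00918914.
η_I = (∂Q/∂I)·(I/Q) = 0.00918914 × (8861/69.468) = 1.172.

1.172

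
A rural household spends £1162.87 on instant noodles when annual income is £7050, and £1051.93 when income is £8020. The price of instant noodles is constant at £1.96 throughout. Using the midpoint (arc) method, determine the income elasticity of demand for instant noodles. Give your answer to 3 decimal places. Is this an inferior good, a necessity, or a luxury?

With a constant price, Q₁ = 1162.87/1.96 = 593.301 and Q₂ = 1051.93/1.96 = 536.699 (equivalently, work directly with expenditure since P cancels).
Midpoint %ΔQ = (1051.93 − 1162.87)/1107.40 = -0.10018; midpoint %ΔI = (8020 − 7050)/7535 = 0.12873.
η = -0.10018 / 0.12873 = -0.778.
η < 0 ⇒ inferior good.

-0.778 (inferior good)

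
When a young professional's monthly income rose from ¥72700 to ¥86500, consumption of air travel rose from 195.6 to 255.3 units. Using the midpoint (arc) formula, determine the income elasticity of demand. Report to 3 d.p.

1.527

ΔQ = 255.3 − 195.6 = 59.7; midpoint Q̄ = (195.6 + 255.3)/2 = 225.45.
ΔI = 86500 − 72700 = 13800; midpoint Ī = (72700 + 86500)/2 = 79600.
η = (ΔQ/Q̄) ÷ (ΔI/Ī) = (59.7/225.45) ÷ (13800/79600) = 1.527.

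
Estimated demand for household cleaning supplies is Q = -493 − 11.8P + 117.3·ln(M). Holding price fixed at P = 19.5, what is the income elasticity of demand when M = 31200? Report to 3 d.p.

At P = 19.5, M = 31200: Q = 490.741.
Holding P constant, ∂Q/∂M = 117.3/M = 0.00375962.
η_M = (∂Q/∂M)·(M/Q) = 0.00375962 × (31200/490.741) = 0.239.

0.239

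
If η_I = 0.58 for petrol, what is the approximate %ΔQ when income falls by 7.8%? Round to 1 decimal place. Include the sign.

%ΔQ ≈ η × %ΔI = 0.58 × (-7.8%) = -4.5%.

-4.5%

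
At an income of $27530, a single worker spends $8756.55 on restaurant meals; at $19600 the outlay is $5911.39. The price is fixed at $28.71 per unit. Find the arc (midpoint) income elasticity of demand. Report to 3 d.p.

1.153

With a constant price, Q₁ = 8756.55/28.71 = 305.000 and Q₂ = 5911.39/28.71 = 205.900 (equivalently, work directly with expenditure since P cancels).
Midpoint %ΔQ = (5911.39 − 8756.55)/7333.97 = -0.38794; midpoint %ΔI = (19600 − 27530)/23565 = -0.33652.
η = -0.38794 / -0.33652 = 1.153.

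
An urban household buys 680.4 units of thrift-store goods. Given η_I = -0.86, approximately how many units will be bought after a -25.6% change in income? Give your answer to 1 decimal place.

%ΔQ ≈ η × %ΔI = -0.86 × (-25.6%) = 22.016%.
New Q ≈ 680.4 × (1 + 0.22016) = 830.2.

830.2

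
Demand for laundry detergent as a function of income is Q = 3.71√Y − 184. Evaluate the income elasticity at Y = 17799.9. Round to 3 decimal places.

At Y = 17799.9: Q = 310.974.
dQ/dY = 3.71/(2√Y) = 0.0139039 at this income.
η = (dQ/dY)·(Y/Q) = 0.0139039 × (17799.9/310.974) = 0.796.

0.796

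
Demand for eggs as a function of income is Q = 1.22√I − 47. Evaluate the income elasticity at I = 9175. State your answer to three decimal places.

0.836

At I = 9175: Q = 69.859.
dQ/dI = 1.22/(2√I) = 0.00636835 at this income.
η = (dQ/dI)·(I/Q) = 0.00636835 × (9175/69.859) = 0.836.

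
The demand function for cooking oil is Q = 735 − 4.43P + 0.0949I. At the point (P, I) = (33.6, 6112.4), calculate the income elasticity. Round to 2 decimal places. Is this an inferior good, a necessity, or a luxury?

0.50 (necessity)

At P = 33.6, I = 6112.4: Q = 1166.219.
Holding P constant, ∂Q/∂I = 0.0949.
η_I = (∂Q/∂I)·(I/Q) = 0.0949 × (6112.4/1166.219) = 0.50.
Since 0 < η < 1, this is a necessity.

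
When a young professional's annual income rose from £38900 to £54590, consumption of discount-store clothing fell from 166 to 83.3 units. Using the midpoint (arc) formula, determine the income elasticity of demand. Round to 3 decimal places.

-1.977

ΔQ = 83.3 − 166 = -82.7; midpoint Q̄ = (166 + 83.3)/2 = 124.65.
ΔI = 54590 − 38900 = 15690; midpoint Ī = (38900 + 54590)/2 = 46745.
η = (ΔQ/Q̄) ÷ (ΔI/Ī) = (-82.7/124.65) ÷ (15690/46745) = -1.977.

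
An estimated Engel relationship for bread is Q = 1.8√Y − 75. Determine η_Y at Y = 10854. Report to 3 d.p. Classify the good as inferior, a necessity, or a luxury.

At Y = 10854: Q = 112.529.
dQ/dY = 1.8/(2√Y) = 0.00863868 at this income.
η = (dQ/dY)·(Y/Q) = 0.00863868 × (10854/112.529) = 0.833.
Since 0 < η < 1, the good is a necessity.

0.833 (necessity)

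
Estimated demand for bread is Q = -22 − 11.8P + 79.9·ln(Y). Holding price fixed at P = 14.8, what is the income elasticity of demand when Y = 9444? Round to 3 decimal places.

At P = 14.8, Y = 9444: Q = 534.695.
Holding P constant, ∂Q/∂Y = 79.9/Y = 0.0084604.
η_Y = (∂Q/∂Y)·(Y/Q) = 0.0084604 × (9444/534.695) = 0.149.

0.149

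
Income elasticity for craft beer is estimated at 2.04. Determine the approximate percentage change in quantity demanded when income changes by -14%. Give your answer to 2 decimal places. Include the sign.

-28.56%

%ΔQ ≈ η × %ΔI = 2.04 × (-14%) = -28.56%.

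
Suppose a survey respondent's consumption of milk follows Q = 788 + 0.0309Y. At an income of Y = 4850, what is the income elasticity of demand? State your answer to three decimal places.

0.160

At Y = 4850: Q = 937.865.
dQ/dY = 0.0309.
η = (dQ/dY)·(Y/Q) = 0.0309 × (4850/937.865) = 0.160.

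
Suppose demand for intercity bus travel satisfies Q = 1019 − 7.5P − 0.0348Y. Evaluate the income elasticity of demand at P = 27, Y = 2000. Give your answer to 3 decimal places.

-0.093

At P = 27, Y = 2000: Q = 746.900.
Holding P constant, ∂Q/∂Y = −0.0348.
η_Y = (∂Q/∂Y)·(Y/Q) = -0.0348 × (2000/746.900) = -0.093.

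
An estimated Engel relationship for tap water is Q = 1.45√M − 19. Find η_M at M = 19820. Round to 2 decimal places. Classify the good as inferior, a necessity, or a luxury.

At M = 19820: Q = 185.136.
dQ/dM = 1.45/(2√M) = 0.00514975 at this income.
η = (dQ/dM)·(M/Q) = 0.00514975 × (19820/185.136) = 0.55.
Since 0 < η < 1, the good is a necessity.

0.55 (necessity)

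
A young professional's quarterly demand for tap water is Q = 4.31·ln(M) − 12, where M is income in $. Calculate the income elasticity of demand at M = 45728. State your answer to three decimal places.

0.126

At M = 45728: Q = 34.248.
dQ/dM = 4.31/M = 0.000094253 at this income.
η = (dQ/dM)·(M/Q) = 0.000094253 × (45728/34.248) = 0.126.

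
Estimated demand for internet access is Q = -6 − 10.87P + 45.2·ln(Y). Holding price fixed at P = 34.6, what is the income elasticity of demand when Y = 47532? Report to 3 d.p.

0.432

At P = 34.6, Y = 47532: Q = 104.664.
Holding P constant, ∂Q/∂Y = 45.2/Y = 0.000950938.
η_Y = (∂Q/∂Y)·(Y/Q) = 0.000950938 × (47532/104.664) = 0.432.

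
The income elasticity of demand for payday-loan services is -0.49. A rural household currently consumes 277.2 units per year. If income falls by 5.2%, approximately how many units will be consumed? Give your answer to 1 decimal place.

284.3

%ΔQ ≈ η × %ΔI = -0.49 × (-5.2%) = 2.548%.
New Q ≈ 277.2 × (1 + 0.02548) = 284.3.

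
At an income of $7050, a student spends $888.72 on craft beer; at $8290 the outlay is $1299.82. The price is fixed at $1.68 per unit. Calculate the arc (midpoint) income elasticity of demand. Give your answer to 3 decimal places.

With a constant price, Q₁ = 888.72/1.68 = 529.000 and Q₂ = 1299.82/1.68 = 773.702 (equivalently, work directly with expenditure since P cancels).
Midpoint %ΔQ = (1299.82 − 888.72)/1094.27 = 0.37568; midpoint %ΔI = (8290 − 7050)/7670 = 0.16167.
η = 0.37568 / 0.16167 = 2.324.

2.324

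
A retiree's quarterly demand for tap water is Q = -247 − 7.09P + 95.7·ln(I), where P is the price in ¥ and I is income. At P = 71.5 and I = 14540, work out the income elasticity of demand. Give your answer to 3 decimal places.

0.586

At P = 71.5, I = 14540: Q = 163.317.
Holding P constant, ∂Q/∂I = 95.7/I = 0.00658184.
η_I = (∂Q/∂I)·(I/Q) = 0.00658184 × (14540/163.317) = 0.586.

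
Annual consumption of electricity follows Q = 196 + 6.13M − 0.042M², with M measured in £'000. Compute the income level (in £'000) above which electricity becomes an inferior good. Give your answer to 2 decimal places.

72.98

dQ/dM = 6.13 − 0.084M.
The good is inferior where dQ/dM < 0. Setting dQ/dM = 0 gives M = 6.13 / 0.084 = 72.98.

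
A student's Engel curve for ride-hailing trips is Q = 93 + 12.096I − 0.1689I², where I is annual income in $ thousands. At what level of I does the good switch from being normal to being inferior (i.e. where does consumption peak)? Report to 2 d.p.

35.81

dQ/dI = 12.096 − 0.3378I.
The good is inferior where dQ/dI < 0. Setting dQ/dI = 0 gives I = 12.096 / 0.3378 = 35.81.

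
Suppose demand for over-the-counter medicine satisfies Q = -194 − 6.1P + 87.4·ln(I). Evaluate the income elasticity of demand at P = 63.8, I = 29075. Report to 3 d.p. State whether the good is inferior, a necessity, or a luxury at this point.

0.277 (necessity)

At P = 63.8, I = 29075: Q = 315.085.
Holding P constant, ∂Q/∂I = 87.4/I = 0.00300602.
η_I = (∂Q/∂I)·(I/Q) = 0.00300602 × (29075/315.085) = 0.277.
Since 0 < η < 1, this is a necessity.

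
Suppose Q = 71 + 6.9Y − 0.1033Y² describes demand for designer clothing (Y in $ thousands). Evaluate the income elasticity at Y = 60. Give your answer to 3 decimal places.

At Y = 60: Q = 113.1200.
dQ/dY = 6.9 − 0.2066Y = -5.49600.
η = (dQ/dY)·(Y/Q) = -5.49600 × (60/113.1200) = -2.915.

-2.915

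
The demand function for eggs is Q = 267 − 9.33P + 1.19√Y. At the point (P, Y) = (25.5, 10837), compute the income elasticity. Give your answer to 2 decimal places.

At P = 25.5, Y = 10837: Q = 152.965.
Holding P constant, ∂Q/∂Y = 1.19/(2√Y) = 0.00571561.
η_Y = (∂Q/∂Y)·(Y/Q) = 0.00571561 × (10837/152.965) = 0.40.

0.40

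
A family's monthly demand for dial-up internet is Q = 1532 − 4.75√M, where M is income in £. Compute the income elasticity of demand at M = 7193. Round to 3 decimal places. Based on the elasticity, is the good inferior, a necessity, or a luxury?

-0.178 (inferior good)

At M = 7193: Q = 1129.145.
dQ/dM = -4.75/(2√M) = -0.0280033 at this income.
η = (dQ/dM)·(M/Q) = -0.0280033 × (7193/1129.145) = -0.178.
Since η < 0, the good is an inferior good.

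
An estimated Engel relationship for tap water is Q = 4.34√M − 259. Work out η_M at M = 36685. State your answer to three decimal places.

At M = 36685: Q = 572.254.
dQ/dM = 4.34/(2√M) = 0.0113296 at this income.
η = (dQ/dM)·(M/Q) = 0.0113296 × (36685/572.254) = 0.726.

0.726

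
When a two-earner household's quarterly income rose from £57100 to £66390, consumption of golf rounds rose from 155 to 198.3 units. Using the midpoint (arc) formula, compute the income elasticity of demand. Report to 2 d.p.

ΔQ = 198.3 − 155 = 43.3; midpoint Q̄ = (155 + 198.3)/2 = 176.65.
ΔI = 66390 − 57100 = 9290; midpoint Ī = (57100 + 66390)/2 = 61745.
η = (ΔQ/Q̄) ÷ (ΔI/Ī) = (43.3/176.65) ÷ (9290/61745) = 1.63.

1.63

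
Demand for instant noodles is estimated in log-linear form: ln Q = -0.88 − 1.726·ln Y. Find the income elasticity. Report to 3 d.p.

-1.726

In a log-linear demand, the coefficient on ln Y is the income elasticity.
So η = -1.726.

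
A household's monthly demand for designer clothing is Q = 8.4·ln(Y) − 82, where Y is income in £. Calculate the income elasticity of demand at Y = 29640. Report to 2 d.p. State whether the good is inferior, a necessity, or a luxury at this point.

1.87 (luxury)

At Y = 29640: Q = 4.494.
dQ/dY = 8.4/Y = 0.000283401 at this income.
η = (dQ/dY)·(Y/Q) = 0.000283401 × (29640/4.494) = 1.87.
Since η > 1, the good is a luxury.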